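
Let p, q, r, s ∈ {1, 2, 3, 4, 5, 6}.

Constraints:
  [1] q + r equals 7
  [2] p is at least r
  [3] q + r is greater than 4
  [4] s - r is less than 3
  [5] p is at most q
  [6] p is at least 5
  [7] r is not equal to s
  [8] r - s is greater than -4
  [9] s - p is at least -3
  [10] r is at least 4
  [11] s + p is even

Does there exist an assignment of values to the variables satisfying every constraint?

From constraints 5 and 6: q ≥ p ≥ 5. From constraint 10: r ≥ 4. Hence q + r ≥ 9. But constraint 1 requires q + r = 7, and 7 < 9. Contradiction.

Unsatisfiable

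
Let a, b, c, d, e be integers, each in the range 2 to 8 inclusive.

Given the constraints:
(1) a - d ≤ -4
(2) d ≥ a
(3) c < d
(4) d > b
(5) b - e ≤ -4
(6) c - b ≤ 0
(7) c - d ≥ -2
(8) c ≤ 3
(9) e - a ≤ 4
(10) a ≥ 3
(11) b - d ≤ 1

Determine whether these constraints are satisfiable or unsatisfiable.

Unsatisfiable

Constraints 1, 5, 6, 7, and 9 give a − e ≥ -4, e − b ≥ 4, b − c ≥ 0, c − d ≥ -2, d − a ≥ 4.
Adding all 5 inequalities: the left sides telescope to 0, and the right sides sum to (-4) + 4 + 0 + (-2) + 4 = 2. So 0 ≥ 2, which is false.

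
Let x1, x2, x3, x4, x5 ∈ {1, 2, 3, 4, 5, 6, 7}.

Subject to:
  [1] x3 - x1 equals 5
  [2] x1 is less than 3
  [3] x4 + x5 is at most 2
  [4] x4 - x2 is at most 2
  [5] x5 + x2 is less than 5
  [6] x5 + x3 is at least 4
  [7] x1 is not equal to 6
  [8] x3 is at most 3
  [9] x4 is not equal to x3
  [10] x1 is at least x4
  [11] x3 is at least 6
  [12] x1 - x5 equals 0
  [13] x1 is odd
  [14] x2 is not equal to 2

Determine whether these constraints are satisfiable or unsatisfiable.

From constraint 11: x3 ≥ 6. From constraint 8: x3 ≤ 3. But 3 < 6, so no value of x3 works.

Unsatisfiable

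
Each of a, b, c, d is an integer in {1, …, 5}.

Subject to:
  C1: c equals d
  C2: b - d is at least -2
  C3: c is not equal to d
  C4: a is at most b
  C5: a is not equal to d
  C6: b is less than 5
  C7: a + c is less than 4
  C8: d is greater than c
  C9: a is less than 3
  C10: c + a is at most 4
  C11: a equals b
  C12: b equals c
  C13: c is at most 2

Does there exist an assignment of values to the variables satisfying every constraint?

From constraints 1, 11, and 12, a = b = c = d, so a = d. But constraint 5 says a ≠ d. Contradiction.

Unsatisfiable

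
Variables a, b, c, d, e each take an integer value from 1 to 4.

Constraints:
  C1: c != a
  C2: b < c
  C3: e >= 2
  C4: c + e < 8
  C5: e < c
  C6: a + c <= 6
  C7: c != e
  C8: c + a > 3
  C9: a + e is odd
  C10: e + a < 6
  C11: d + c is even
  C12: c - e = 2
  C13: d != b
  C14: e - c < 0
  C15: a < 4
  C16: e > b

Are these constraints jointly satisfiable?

Setting (a, b, c, d, e) = (1, 1, 4, 2, 2) satisfies everything: constraint 4: c + e = 6; constraint 6: a + c = 5, and the others follow.

Satisfiable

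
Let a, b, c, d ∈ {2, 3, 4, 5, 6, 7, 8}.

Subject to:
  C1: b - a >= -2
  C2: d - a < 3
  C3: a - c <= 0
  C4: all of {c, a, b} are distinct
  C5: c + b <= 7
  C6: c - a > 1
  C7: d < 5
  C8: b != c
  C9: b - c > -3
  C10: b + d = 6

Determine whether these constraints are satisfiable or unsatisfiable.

Satisfiable

Take a = 2, b = 3, c = 4, d = 3. Then constraint 1: b - a = 1; constraint 2: d - a = 1, and every other listed constraint is also met.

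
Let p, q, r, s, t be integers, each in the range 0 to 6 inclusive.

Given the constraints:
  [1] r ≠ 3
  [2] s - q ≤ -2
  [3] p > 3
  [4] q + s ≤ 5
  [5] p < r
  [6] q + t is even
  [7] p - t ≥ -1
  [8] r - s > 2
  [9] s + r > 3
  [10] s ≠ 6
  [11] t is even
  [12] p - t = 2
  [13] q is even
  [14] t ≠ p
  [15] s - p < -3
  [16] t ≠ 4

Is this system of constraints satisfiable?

The assignment p = 4, q = 2, r = 5, s = 0, t = 2 works:
  constraint 2 holds since s - q = -2.
  constraint 4 holds since q + s = 2.
The rest check out directly.

Satisfiable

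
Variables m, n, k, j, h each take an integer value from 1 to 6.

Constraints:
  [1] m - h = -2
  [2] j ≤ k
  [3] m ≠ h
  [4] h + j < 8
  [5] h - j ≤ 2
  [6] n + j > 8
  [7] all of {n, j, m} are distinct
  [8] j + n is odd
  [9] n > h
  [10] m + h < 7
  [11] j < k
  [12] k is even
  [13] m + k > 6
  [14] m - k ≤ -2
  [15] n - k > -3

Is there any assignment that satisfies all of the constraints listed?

Satisfiable

Try m = 1, n = 6, k = 6, j = 3, h = 3.
Check constraint 1: m - h = -2; constraint 4: h + j = 6; constraint 5: h - j = 0. The remaining constraints are straightforward to verify.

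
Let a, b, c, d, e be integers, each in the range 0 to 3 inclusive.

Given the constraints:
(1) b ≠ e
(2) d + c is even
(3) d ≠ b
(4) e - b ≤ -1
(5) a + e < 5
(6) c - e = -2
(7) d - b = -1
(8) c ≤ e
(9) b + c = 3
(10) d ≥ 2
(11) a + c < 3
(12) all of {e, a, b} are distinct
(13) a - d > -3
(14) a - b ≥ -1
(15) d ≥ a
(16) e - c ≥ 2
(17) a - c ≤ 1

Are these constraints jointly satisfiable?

Unsatisfiable

Constraints 4, 14, 16, and 17 give b − e ≥ 1, e − c ≥ 2, c − a ≥ -1, a − b ≥ -1.
Adding all 4 inequalities: the left sides telescope to 0, and the right sides sum to 1 + 2 + (-1) + (-1) = 1. So 0 ≥ 1, which is false.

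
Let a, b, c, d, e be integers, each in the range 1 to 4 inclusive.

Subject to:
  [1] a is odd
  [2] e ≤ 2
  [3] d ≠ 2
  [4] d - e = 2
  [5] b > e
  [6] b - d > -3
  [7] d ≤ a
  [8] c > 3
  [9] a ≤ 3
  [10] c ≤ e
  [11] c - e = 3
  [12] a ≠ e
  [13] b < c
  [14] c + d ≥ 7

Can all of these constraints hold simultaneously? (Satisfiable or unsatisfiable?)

From constraints 2 and 10: c ≤ e ≤ 2. From constraints 7 and 9: d ≤ a ≤ 3. Hence c + d ≤ 5. But constraint 14 requires c + d ≥ 7, and 7 > 5. Contradiction.

Unsatisfiable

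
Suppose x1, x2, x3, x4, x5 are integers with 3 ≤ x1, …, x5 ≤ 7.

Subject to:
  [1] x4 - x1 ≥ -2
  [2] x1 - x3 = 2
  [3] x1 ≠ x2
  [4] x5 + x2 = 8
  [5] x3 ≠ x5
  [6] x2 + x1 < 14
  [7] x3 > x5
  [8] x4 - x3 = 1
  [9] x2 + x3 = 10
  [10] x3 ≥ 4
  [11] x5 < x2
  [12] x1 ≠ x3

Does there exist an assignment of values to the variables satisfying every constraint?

Satisfiable

Take x1 = 7, x2 = 5, x3 = 5, x4 = 6, x5 = 3. Then constraint 1: x4 - x1 = -1; constraint 2: x1 - x3 = 2; constraint 4: x5 + x2 = 8, and every other listed constraint is also met.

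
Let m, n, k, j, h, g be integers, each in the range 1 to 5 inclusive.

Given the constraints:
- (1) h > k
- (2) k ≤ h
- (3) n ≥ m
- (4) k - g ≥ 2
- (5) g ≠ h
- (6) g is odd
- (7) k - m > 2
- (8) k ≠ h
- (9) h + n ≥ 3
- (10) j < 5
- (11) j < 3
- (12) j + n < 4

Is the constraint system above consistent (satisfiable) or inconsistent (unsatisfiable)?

The assignment m = 1, n = 1, k = 4, j = 2, h = 5, g = 1 works:
  constraint 4 holds since k - g = 3.
  constraint 7 holds since k - m = 3.
The rest check out directly.

Satisfiable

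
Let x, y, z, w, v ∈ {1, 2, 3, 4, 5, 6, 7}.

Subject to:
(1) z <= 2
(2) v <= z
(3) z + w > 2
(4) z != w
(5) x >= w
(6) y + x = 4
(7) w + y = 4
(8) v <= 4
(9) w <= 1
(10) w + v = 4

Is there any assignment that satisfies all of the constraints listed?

From constraint 9: w ≤ 1. From constraints 1 and 2: v ≤ z ≤ 2. Hence w + v ≤ 3. But constraint 10 requires w + v = 4, and 4 > 3. Contradiction.

Unsatisfiable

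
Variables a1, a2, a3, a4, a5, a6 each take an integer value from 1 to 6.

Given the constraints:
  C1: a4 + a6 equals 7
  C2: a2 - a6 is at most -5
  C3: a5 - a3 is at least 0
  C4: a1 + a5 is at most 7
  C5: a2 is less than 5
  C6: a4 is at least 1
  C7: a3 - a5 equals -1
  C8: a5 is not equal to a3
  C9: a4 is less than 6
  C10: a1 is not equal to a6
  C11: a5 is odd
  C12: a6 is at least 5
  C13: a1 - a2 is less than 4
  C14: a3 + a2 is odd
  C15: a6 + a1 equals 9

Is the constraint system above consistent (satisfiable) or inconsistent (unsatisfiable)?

One satisfying assignment is a1 = 3, a2 = 1, a3 = 2, a4 = 1, a5 = 3, a6 = 6.
For the less obvious constraints — constraint 1: a4 + a6 = 7; constraint 2: a2 - a6 = -5 — and the others hold by inspection.

Satisfiable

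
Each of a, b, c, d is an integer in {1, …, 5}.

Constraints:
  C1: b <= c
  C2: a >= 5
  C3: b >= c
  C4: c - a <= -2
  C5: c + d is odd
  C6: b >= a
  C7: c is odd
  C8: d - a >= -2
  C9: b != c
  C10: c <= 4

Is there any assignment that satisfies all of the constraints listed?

From constraints 2 and 6: b ≥ a and a ≥ 5, so b ≥ 5. From constraints 1 and 10: b ≤ c and c ≤ 4, so b ≤ 4. But 4 < 5, so no value of b works.

Unsatisfiable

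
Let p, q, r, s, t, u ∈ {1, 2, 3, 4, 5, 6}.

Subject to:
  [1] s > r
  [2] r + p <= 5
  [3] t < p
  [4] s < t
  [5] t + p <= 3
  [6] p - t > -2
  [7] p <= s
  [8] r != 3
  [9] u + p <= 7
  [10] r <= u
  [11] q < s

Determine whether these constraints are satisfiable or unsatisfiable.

Unsatisfiable

Constraints 3, 4, and 7 give s < t, t < p, p ≤ s. Chaining: s < t < p ≤ s, which forces s < s — impossible.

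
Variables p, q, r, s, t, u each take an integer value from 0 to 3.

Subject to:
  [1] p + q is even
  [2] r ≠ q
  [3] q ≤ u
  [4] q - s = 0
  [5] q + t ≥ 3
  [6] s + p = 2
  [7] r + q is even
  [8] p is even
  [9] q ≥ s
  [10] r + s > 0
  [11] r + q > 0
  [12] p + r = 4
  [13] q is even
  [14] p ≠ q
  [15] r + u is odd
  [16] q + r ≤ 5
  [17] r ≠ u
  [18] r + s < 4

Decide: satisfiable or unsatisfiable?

Satisfiable

Setting (p, q, r, s, t, u) = (2, 0, 2, 0, 3, 3) satisfies everything: constraint 4: q - s = 0; constraint 5: q + t = 3, and the others follow.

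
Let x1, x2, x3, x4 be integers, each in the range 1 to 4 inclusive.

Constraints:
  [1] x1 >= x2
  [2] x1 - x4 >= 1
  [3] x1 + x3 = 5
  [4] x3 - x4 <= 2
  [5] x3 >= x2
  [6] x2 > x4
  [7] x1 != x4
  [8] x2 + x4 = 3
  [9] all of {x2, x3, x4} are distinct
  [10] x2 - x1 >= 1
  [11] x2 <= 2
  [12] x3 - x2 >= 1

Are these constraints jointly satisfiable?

Constraints 2, 4, 10, and 12 give x1 − x4 ≥ 1, x4 − x3 ≥ -2, x3 − x2 ≥ 1, x2 − x1 ≥ 1.
Adding all 4 inequalities: the left sides telescope to 0, and the right sides sum to 1 + (-2) + 1 + 1 = 1. So 0 ≥ 1, which is false.

Unsatisfiable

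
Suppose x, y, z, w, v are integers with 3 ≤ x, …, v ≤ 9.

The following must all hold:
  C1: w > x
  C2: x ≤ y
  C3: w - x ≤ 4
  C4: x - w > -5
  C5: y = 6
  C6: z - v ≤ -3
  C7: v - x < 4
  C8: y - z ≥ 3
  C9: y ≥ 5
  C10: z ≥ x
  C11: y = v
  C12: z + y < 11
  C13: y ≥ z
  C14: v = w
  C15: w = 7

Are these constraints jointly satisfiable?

Constraint 5 fixes y = 6 and constraint 15 fixes w = 7. Constraints 11 and 14 give y = v = w, so y = w. But 6 ≠ 7 — contradiction.

Unsatisfiable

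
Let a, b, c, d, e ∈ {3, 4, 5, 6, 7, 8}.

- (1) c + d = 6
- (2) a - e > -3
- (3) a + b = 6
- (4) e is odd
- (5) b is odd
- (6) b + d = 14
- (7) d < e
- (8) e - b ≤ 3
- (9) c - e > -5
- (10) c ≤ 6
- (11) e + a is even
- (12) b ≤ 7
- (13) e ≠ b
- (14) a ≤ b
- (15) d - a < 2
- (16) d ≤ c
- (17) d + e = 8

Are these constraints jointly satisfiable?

From constraint 12: b ≤ 7. From constraints 10 and 16: d ≤ c ≤ 6. Hence b + d ≤ 13. But constraint 6 requires b + d = 14, and 14 > 13. Contradiction.

Unsatisfiable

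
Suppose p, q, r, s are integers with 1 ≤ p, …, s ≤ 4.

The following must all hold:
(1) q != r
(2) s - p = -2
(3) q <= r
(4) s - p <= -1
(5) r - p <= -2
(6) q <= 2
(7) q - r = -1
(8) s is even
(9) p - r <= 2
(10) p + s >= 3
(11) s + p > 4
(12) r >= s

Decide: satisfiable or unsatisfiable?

One satisfying assignment is p = 4, q = 1, r = 2, s = 2.
For the less obvious constraints — constraint 2: s - p = -2; constraint 4: s - p = -2 — and the others hold by inspection.

Satisfiable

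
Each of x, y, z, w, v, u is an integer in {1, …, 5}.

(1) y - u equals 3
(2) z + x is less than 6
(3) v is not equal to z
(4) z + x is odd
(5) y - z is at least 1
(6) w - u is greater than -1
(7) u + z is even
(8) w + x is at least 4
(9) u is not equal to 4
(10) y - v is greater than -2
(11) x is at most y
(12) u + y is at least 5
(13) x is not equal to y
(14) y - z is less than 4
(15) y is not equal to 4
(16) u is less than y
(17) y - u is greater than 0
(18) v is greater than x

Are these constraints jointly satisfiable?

Satisfiable

Setting (x, y, z, w, v, u) = (3, 5, 2, 2, 5, 2) satisfies everything: constraint 1: y - u = 3; constraint 2: z + x = 5; constraint 5: y - z = 3, and the others follow.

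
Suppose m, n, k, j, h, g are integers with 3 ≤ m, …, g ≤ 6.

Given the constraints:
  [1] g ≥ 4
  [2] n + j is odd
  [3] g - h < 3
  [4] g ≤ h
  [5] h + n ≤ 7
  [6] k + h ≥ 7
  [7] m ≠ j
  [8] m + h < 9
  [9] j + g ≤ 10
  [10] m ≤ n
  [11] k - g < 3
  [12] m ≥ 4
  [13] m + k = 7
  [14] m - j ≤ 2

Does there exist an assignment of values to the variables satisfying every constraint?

Unsatisfiable

From constraints 1 and 4: h ≥ g ≥ 4. From constraints 10 and 12: n ≥ m ≥ 4. Hence h + n ≥ 8. But constraint 5 requires h + n ≤ 7, and 7 < 8. Contradiction.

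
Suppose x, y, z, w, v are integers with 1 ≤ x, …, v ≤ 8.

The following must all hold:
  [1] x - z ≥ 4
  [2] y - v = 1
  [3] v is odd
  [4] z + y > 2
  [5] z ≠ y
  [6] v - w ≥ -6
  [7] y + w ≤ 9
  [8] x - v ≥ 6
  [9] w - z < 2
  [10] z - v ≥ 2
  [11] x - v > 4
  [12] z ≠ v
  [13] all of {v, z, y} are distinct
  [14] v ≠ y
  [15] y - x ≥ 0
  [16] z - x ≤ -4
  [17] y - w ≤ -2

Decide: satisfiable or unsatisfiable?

Constraints 1, 6, 10, 15, and 17 give z − v ≥ 2, v − w ≥ -6, w − y ≥ 2, y − x ≥ 0, x − z ≥ 4.
Adding all 5 inequalities: the left sides telescope to 0, and the right sides sum to 2 + (-6) + 2 + 0 + 4 = 2. So 0 ≥ 2, which is false.

Unsatisfiable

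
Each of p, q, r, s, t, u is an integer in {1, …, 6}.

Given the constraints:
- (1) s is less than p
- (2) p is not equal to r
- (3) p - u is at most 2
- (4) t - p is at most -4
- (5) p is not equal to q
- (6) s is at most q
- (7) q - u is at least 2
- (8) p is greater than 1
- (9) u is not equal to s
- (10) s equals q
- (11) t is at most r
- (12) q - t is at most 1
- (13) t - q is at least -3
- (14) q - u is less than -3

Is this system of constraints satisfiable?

Constraints 3, 4, 7, and 13 give q − u ≥ 2, u − p ≥ -2, p − t ≥ 4, t − q ≥ -3.
Adding all 4 inequalities: the left sides telescope to 0, and the right sides sum to 2 + (-2) + 4 + (-3) = 1. So 0 ≥ 1, which is false.

Unsatisfiable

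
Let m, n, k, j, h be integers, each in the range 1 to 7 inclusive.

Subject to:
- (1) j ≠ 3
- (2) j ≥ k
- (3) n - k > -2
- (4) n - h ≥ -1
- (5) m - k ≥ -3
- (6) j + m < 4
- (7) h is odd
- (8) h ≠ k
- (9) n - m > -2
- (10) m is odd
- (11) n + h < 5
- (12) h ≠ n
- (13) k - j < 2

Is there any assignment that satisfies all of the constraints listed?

Try m = 1, n = 2, k = 2, j = 2, h = 1.
Check constraint 3: n - k = 0; constraint 4: n - h = 1. The remaining constraints are straightforward to verify.

Satisfiable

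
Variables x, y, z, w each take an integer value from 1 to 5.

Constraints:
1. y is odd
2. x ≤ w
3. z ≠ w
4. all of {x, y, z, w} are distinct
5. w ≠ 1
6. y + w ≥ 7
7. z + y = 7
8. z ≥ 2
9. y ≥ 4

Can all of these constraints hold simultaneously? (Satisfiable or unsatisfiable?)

One satisfying assignment is x = 3, y = 5, z = 2, w = 4.
For the less obvious constraints — constraint 4: values 3, 5, 2, 4 are distinct; constraint 6: y + w = 9; constraint 7: z + y = 7 — and the others hold by inspection.

Satisfiable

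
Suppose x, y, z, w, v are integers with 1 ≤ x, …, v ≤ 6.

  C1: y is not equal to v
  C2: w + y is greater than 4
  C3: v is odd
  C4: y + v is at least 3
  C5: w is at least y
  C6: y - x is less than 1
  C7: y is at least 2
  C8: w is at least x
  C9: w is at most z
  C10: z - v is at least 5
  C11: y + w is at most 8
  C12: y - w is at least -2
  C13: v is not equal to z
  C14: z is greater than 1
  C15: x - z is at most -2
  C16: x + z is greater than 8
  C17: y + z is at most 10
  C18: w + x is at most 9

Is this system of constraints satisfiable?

Satisfiable

The assignment x = 3, y = 3, z = 6, w = 3, v = 1 works:
  constraint 2 holds since w + y = 6.
  constraint 4 holds since y + v = 4.
The rest check out directly.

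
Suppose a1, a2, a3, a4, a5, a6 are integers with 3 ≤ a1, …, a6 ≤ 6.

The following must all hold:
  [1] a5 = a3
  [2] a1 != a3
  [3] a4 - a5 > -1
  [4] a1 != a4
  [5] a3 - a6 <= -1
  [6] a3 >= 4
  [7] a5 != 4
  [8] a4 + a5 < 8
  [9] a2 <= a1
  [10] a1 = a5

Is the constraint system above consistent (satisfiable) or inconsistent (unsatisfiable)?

From constraints 1 and 10, a1 = a5 = a3, so a1 = a3. But constraint 2 says a1 ≠ a3. Contradiction.

Unsatisfiable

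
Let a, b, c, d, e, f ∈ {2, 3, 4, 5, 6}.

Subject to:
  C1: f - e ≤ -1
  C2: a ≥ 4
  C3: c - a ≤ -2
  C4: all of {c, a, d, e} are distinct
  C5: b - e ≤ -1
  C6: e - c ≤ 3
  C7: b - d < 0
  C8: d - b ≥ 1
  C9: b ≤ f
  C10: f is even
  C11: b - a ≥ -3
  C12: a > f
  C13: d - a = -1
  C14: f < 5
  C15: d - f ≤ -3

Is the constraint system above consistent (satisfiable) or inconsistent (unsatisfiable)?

Constraints 1, 3, 6, 8, 11, and 15 give b − a ≥ -3, a − c ≥ 2, c − e ≥ -3, e − f ≥ 1, f − d ≥ 3, d − b ≥ 1.
Adding all 6 inequalities: the left sides telescope to 0, and the right sides sum to (-3) + 2 + (-3) + 1 + 3 + 1 = 1. So 0 ≥ 1, which is false.

Unsatisfiable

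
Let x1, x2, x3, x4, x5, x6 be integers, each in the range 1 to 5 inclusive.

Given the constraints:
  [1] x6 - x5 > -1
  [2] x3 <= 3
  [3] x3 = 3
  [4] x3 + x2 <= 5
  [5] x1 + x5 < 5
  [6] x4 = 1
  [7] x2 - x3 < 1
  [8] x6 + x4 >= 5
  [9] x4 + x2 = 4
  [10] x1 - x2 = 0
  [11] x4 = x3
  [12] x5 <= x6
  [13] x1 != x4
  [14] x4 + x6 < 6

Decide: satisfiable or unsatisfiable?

Unsatisfiable

Constraint 6 fixes x4 = 1 and constraint 3 fixes x3 = 3, but constraint 11 requires x4 = x3. Since 1 ≠ 3, contradiction.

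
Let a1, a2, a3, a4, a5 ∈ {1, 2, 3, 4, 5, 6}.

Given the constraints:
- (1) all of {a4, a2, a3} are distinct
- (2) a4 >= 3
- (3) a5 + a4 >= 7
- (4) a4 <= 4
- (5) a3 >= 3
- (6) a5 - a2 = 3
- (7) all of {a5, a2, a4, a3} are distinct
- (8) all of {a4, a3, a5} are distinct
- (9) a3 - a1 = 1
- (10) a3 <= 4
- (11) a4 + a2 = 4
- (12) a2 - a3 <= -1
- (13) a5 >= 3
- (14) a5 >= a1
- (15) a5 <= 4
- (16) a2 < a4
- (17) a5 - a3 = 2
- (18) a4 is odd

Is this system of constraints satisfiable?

Unsatisfiable

Constraints 2, 4, 5, 10, 13, and 15 confine each of a4, a3, a5 to the 2 values {3, 4}.
Constraint 8 requires all 3 of them to be distinct, but only 2 values are available — impossible by the pigeonhole principle.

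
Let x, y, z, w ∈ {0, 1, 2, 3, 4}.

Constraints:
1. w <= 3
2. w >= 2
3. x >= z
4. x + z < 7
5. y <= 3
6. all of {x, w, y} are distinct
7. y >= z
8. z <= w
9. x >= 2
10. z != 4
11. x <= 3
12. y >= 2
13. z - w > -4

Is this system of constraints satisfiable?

Constraints 1, 2, 5, 9, 11, and 12 confine each of x, w, y to the 2 values {2, 3}.
Constraint 6 requires all 3 of them to be distinct, but only 2 values are available — impossible by the pigeonhole principle.

Unsatisfiable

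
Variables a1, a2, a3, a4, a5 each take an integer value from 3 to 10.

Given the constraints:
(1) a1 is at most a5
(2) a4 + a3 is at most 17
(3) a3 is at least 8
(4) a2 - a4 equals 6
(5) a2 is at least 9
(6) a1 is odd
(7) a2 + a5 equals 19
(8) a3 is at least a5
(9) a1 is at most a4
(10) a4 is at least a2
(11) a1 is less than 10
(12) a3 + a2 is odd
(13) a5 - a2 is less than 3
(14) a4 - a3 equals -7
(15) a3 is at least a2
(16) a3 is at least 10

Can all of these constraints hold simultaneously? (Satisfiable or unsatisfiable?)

Unsatisfiable

From constraints 5 and 10: a4 ≥ a2 ≥ 9. From constraint 16: a3 ≥ 10. Hence a4 + a3 ≥ 19. But constraint 2 requires a4 + a3 ≤ 17, and 17 < 19. Contradiction.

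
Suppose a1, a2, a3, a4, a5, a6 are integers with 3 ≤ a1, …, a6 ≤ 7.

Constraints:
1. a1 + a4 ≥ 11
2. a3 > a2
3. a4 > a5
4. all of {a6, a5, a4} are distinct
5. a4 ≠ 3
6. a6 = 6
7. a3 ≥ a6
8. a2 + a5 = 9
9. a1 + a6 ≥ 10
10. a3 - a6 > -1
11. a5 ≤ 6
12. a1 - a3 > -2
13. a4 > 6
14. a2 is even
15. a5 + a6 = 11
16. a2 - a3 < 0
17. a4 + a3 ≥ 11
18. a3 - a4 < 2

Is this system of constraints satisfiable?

Satisfiable

Setting (a1, a2, a3, a4, a5, a6) = (7, 4, 7, 7, 5, 6) satisfies everything: constraint 1: a1 + a4 = 14; constraint 8: a2 + a5 = 9, and the others follow.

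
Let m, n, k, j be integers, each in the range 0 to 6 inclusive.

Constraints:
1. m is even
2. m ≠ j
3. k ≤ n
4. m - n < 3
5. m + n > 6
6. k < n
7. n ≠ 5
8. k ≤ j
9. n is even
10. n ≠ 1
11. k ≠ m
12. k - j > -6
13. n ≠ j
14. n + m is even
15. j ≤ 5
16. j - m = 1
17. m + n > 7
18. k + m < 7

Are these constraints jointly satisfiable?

One satisfying assignment is m = 4, n = 4, k = 0, j = 5.
For the less obvious constraints — constraint 4: m - n = 0; constraint 5: m + n = 8; constraint 12: k - j = -5 — and the others hold by inspection.

Satisfiable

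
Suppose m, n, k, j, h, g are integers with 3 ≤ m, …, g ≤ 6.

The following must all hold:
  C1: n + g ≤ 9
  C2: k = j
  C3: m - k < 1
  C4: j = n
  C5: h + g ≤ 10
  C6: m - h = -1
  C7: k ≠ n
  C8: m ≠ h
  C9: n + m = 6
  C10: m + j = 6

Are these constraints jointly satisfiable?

Unsatisfiable

From constraints 2 and 4, k = j = n, so k = n. But constraint 7 says k ≠ n. Contradiction.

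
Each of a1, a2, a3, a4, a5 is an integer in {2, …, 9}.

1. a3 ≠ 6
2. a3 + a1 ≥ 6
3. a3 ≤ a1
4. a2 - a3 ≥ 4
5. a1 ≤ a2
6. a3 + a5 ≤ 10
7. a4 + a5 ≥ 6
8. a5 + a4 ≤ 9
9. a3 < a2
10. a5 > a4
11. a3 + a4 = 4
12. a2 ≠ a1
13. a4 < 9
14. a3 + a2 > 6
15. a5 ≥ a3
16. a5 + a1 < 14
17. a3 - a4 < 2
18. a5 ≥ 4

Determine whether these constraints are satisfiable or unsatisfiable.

Satisfiable

Try a1 = 5, a2 = 7, a3 = 2, a4 = 2, a5 = 7.
Check constraint 2: a3 + a1 = 7; constraint 4: a2 - a3 = 5. The remaining constraints are straightforward to verify.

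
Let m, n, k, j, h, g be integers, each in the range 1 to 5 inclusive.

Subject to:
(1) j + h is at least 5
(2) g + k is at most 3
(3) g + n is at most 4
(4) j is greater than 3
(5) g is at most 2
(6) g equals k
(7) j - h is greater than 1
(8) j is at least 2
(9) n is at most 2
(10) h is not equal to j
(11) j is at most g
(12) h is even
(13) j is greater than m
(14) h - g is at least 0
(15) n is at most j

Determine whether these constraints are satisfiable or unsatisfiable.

Unsatisfiable

From constraint 4: j ≥ 4. From constraints 5 and 11: j ≤ g and g ≤ 2, so j ≤ 2. But 2 < 4, so no value of j works.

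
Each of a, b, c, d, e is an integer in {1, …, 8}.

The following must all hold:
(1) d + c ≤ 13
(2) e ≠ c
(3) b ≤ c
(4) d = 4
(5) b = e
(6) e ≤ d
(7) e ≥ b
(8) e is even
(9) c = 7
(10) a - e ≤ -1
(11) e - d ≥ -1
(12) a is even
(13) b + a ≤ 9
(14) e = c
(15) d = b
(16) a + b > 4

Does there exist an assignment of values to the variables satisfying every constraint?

Constraint 4 fixes d = 4 and constraint 9 fixes c = 7. Constraints 5, 14, and 15 give d = b = e = c, so d = c. But 4 ≠ 7 — contradiction.

Unsatisfiable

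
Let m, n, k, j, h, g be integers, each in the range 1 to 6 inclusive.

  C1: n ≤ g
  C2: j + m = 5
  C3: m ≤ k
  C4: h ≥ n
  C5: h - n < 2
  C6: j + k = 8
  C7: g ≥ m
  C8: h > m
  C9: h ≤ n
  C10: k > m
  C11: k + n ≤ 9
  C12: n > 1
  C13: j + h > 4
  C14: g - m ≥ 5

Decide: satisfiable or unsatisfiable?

Try m = 1, n = 2, k = 4, j = 4, h = 2, g = 6.
Check constraint 2: j + m = 5; constraint 5: h - n = 0. The remaining constraints are straightforward to verify.

Satisfiable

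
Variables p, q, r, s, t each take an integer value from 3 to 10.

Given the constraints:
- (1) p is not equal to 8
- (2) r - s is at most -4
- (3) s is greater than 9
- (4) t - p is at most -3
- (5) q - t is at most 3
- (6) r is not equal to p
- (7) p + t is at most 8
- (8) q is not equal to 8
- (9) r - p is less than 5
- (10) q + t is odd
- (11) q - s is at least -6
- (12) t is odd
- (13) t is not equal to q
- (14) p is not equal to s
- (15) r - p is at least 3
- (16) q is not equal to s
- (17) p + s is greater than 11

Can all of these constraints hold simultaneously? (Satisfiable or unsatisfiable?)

Constraints 2, 4, 5, 11, and 15 give q − s ≥ -6, s − r ≥ 4, r − p ≥ 3, p − t ≥ 3, t − q ≥ -3.
Adding all 5 inequalities: the left sides telescope to 0, and the right sides sum to (-6) + 4 + 3 + 3 + (-3) = 1. So 0 ≥ 1, which is false.

Unsatisfiable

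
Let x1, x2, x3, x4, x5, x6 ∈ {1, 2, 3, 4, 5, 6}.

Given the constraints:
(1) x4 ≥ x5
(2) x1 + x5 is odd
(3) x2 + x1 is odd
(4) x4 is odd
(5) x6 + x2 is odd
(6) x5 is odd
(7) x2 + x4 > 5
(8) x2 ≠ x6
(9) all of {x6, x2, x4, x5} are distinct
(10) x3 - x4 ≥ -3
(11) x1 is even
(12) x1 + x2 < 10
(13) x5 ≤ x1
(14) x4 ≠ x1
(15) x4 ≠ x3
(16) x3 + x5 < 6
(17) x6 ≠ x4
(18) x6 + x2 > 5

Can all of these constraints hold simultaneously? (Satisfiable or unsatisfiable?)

Satisfiable

The assignment x1 = 4, x2 = 3, x3 = 3, x4 = 5, x5 = 1, x6 = 4 works:
  constraint 7 holds since x2 + x4 = 8.
  constraint 10 holds since x3 - x4 = -2.
  constraint 12 holds since x1 + x2 = 7.
The rest check out directly.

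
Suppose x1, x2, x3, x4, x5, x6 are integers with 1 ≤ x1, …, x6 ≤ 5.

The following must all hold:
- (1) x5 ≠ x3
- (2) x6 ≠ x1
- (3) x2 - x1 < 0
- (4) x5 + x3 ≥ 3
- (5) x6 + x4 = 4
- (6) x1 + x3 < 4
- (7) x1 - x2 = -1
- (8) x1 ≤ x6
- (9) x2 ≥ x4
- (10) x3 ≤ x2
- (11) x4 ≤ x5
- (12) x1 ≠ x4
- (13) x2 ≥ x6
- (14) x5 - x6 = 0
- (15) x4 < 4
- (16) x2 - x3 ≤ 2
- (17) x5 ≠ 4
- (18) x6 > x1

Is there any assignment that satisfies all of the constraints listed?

Unsatisfiable

Constraints 3, 13, and 18 give x1 < x6, x6 ≤ x2, x2 < x1. Chaining: x1 < x6 ≤ x2 < x1, which forces x1 < x1 — impossible.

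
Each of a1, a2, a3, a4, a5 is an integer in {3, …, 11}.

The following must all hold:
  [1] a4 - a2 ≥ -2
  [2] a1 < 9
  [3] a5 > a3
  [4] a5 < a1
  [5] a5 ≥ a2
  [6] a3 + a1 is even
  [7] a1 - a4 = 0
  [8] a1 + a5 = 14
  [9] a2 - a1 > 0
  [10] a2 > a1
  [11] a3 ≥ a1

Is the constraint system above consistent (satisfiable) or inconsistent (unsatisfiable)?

Unsatisfiable

Constraints 4, 5, and 9 give a1 < a2, a2 ≤ a5, a5 < a1. Chaining: a1 < a2 ≤ a5 < a1, which forces a1 < a1 — impossible.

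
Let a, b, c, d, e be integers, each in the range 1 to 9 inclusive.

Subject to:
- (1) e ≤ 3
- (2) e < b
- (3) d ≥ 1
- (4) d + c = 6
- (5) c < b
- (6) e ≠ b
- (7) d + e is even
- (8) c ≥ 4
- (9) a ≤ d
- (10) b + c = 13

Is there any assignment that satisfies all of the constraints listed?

Satisfiable

Try a = 1, b = 9, c = 4, d = 2, e = 2.
Check constraint 4: d + c = 6; constraint 10: b + c = 13. The remaining constraints are straightforward to verify.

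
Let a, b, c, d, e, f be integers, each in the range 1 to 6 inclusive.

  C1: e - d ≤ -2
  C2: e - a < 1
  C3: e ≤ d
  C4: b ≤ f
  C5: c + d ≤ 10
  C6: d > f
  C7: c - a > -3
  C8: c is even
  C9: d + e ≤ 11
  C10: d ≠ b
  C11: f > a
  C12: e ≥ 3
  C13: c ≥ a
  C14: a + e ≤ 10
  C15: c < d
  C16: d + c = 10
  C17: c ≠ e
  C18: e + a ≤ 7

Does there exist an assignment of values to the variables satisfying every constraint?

Satisfiable

The assignment a = 4, b = 5, c = 4, d = 6, e = 3, f = 5 works:
  constraint 1 holds since e - d = -3.
  constraint 2 holds since e - a = -1.
The rest check out directly.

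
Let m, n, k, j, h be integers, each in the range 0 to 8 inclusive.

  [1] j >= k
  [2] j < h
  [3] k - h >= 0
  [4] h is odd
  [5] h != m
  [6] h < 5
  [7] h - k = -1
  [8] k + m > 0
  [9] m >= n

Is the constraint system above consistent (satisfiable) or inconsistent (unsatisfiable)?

Constraints 1, 2, and 3 give j < h, h ≤ k, k ≤ j. Chaining: j < h ≤ k ≤ j, which forces j < j — impossible.

Unsatisfiable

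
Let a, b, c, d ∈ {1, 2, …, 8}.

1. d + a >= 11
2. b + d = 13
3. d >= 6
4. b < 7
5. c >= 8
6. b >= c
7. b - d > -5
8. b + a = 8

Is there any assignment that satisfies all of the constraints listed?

From constraints 5 and 6: b ≥ c ≥ 8. From constraint 3: d ≥ 6. Hence b + d ≥ 14. But constraint 2 requires b + d = 13, and 13 < 14. Contradiction.

Unsatisfiable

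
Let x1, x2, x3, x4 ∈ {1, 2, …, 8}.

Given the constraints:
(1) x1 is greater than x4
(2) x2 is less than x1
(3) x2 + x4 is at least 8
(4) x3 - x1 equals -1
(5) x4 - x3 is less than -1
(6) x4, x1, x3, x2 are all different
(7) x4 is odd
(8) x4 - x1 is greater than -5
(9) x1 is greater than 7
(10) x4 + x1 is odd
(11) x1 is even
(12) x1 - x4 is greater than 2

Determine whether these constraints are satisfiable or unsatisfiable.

Setting (x1, x2, x3, x4) = (8, 3, 7, 5) satisfies everything: constraint 3: x2 + x4 = 8; constraint 4: x3 - x1 = -1, and the others follow.

Satisfiable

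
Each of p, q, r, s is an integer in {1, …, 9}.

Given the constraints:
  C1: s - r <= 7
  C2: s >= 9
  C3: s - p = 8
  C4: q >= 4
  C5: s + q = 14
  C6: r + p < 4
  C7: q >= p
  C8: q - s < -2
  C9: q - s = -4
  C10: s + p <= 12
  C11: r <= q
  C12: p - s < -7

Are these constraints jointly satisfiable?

Satisfiable

One satisfying assignment is p = 1, q = 5, r = 2, s = 9.
For the less obvious constraints — constraint 1: s - r = 7; constraint 3: s - p = 8 — and the others hold by inspection.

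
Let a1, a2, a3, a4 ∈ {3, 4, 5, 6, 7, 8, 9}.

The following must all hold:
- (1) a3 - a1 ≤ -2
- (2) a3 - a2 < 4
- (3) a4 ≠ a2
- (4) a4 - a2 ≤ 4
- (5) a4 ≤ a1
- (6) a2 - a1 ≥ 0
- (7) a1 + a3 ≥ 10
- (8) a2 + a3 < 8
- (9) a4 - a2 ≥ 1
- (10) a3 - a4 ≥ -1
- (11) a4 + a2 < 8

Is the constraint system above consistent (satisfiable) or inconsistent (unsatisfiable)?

Unsatisfiable

Constraints 1, 6, 9, and 10 give a1 − a3 ≥ 2, a3 − a4 ≥ -1, a4 − a2 ≥ 1, a2 − a1 ≥ 0.
Adding all 4 inequalities: the left sides telescope to 0, and the right sides sum to 2 + (-1) + 1 + 0 = 2. So 0 ≥ 2, which is false.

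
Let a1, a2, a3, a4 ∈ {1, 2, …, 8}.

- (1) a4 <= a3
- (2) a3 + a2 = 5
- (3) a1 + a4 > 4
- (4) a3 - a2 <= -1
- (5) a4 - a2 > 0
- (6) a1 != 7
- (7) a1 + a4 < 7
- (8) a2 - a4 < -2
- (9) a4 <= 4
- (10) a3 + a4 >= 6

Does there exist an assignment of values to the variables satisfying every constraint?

Constraints 1, 4, and 5 give a4 ≤ a3, a3 < a2, a2 < a4. Chaining: a4 ≤ a3 < a2 < a4, which forces a4 < a4 — impossible.

Unsatisfiable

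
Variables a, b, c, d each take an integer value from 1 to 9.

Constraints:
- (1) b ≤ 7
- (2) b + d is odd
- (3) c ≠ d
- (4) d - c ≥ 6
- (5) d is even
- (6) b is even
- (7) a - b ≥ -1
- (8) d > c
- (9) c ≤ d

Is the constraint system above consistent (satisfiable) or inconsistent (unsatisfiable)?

Constraint 6 makes b even and constraint 5 makes d even, so b + d must be even. Constraint 2 says b + d is odd — contradiction.

Unsatisfiable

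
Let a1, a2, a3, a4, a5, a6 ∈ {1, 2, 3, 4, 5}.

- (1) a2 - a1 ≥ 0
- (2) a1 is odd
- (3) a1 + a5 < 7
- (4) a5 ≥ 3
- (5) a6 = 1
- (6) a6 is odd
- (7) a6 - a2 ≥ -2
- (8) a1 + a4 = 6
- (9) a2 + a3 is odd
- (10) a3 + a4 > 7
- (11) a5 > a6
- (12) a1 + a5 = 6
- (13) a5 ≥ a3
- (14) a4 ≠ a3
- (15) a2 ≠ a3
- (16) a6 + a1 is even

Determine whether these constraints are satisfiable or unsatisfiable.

Satisfiable

One satisfying assignment is a1 = 1, a2 = 1, a3 = 4, a4 = 5, a5 = 5, a6 = 1.
For the less obvious constraints — constraint 1: a2 - a1 = 0; constraint 3: a1 + a5 = 6; constraint 7: a6 - a2 = 0 — and the others hold by inspection.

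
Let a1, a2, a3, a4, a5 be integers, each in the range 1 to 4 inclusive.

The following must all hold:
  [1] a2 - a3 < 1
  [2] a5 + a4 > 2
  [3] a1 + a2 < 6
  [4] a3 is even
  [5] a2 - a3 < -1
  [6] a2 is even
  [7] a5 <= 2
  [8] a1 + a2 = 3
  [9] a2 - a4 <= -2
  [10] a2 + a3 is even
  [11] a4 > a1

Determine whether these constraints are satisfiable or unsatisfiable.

One satisfying assignment is a1 = 1, a2 = 2, a3 = 4, a4 = 4, a5 = 1.
For the less obvious constraints — constraint 1: a2 - a3 = -2; constraint 2: a5 + a4 = 5; constraint 3: a1 + a2 = 3 — and the others hold by inspection.

Satisfiable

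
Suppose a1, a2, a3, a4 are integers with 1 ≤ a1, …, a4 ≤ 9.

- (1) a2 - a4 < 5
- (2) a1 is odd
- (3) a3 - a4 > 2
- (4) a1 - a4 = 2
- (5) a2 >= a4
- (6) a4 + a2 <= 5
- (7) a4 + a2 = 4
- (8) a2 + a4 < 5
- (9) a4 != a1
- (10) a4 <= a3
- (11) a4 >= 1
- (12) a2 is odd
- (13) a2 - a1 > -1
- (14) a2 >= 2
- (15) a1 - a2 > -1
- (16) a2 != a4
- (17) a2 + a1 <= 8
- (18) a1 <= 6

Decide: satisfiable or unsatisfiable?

Satisfiable

Setting (a1, a2, a3, a4) = (3, 3, 5, 1) satisfies everything: constraint 1: a2 - a4 = 2; constraint 3: a3 - a4 = 4, and the others follow.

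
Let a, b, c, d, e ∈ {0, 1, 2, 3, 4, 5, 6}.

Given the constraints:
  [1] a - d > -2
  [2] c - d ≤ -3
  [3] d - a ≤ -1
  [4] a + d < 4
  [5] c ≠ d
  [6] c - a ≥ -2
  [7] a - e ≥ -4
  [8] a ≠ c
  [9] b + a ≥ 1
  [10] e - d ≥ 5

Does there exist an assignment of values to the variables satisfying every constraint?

Constraints 2, 6, 7, and 10 give a − e ≥ -4, e − d ≥ 5, d − c ≥ 3, c − a ≥ -2.
Adding all 4 inequalities: the left sides telescope to 0, and the right sides sum to (-4) + 5 + 3 + (-2) = 2. So 0 ≥ 2, which is false.

Unsatisfiable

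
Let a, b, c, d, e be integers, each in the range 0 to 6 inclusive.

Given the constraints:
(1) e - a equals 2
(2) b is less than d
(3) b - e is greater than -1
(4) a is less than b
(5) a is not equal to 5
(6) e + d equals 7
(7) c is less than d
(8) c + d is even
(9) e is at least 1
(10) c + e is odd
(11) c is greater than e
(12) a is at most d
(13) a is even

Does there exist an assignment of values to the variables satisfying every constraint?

Try a = 0, b = 2, c = 3, d = 5, e = 2.
Check constraint 1: e - a = 2; constraint 3: b - e = 0. The remaining constraints are straightforward to verify.

Satisfiable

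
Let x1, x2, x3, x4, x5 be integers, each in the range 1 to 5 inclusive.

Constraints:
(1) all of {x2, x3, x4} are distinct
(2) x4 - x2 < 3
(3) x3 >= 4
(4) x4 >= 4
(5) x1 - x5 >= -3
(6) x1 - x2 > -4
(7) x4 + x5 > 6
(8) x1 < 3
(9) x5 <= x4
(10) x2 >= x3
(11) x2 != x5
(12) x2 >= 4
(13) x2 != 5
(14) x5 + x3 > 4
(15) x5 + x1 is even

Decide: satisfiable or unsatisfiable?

Unsatisfiable

Constraints 3, 4, and 12 confine each of x2, x3, x4 to the 2 values {4, 5} (the domain already gives each ≤ 5).
Constraint 1 requires all 3 of them to be distinct, but only 2 values are available — impossible by the pigeonhole principle.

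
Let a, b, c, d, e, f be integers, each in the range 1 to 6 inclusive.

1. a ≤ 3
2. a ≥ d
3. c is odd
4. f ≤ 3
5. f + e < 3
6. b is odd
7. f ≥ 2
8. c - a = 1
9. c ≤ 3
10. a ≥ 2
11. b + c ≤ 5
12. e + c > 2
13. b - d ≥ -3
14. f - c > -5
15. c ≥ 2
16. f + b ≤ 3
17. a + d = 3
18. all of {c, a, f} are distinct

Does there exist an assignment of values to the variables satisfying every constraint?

Unsatisfiable

Constraints 1, 4, 7, 9, 10, and 15 confine each of c, a, f to the 2 values {2, 3}.
Constraint 18 requires all 3 of them to be distinct, but only 2 values are available — impossible by the pigeonhole principle.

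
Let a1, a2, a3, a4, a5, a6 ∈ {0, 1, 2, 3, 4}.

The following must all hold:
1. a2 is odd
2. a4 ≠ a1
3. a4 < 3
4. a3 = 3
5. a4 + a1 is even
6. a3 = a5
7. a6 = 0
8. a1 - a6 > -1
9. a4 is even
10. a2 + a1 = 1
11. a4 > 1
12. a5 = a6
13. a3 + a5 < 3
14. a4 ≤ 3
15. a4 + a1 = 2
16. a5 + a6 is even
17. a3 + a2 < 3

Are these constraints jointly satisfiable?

Unsatisfiable

Constraint 4 fixes a3 = 3 and constraint 7 fixes a6 = 0. Constraints 6 and 12 give a3 = a5 = a6, so a3 = a6. But 3 ≠ 0 — contradiction.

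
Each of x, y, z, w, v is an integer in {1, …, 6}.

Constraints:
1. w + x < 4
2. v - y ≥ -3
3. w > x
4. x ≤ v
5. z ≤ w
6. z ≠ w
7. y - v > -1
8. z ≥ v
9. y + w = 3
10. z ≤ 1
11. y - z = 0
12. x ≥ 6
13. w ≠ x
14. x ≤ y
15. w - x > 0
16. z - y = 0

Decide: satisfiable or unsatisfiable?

From constraints 4 and 12: v ≥ x and x ≥ 6, so v ≥ 6. From constraints 8 and 10: v ≤ z and z ≤ 1, so v ≤ 1. But 1 < 6, so no value of v works.

Unsatisfiable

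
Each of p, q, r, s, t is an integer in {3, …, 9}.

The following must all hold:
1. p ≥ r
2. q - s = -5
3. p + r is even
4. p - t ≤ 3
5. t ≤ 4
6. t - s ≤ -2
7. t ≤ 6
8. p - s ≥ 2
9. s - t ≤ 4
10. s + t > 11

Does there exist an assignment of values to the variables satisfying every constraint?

Constraints 4, 6, and 8 give p − s ≥ 2, s − t ≥ 2, t − p ≥ -3.
Adding all 3 inequalities: the left sides telescope to 0, and the right sides sum to 2 + 2 + (-3) = 1. So 0 ≥ 1, which is false.

Unsatisfiable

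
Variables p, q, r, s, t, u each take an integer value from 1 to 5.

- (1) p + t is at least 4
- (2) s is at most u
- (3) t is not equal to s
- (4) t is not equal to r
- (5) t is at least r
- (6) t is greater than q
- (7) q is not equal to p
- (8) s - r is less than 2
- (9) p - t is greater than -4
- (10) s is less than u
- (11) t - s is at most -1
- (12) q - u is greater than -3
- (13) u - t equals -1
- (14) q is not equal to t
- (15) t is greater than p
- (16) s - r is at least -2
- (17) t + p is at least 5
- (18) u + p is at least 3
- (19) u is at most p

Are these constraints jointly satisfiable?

Unsatisfiable

Constraints 10, 11, 15, and 19 give u ≤ p, p < t, t < s, s < u. Chaining: u ≤ p < t < s < u, which forces u < u — impossible.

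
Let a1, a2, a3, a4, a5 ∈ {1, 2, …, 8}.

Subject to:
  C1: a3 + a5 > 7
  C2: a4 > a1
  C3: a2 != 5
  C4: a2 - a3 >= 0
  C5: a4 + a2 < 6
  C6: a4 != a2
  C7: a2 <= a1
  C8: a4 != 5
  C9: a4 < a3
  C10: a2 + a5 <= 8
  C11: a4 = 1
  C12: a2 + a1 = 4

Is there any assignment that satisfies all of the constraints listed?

Unsatisfiable

Constraints 2, 4, 7, and 9 give a2 ≤ a1, a1 < a4, a4 < a3, a3 ≤ a2. Chaining: a2 ≤ a1 < a4 < a3 ≤ a2, which forces a2 < a2 — impossible.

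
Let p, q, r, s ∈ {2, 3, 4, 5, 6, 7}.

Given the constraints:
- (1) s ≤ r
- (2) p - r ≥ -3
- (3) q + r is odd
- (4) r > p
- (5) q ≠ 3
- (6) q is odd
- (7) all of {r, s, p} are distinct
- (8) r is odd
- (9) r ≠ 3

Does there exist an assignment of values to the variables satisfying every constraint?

Unsatisfiable

Constraint 6 makes q odd and constraint 8 makes r odd, so q + r must be even. Constraint 3 says q + r is odd — contradiction.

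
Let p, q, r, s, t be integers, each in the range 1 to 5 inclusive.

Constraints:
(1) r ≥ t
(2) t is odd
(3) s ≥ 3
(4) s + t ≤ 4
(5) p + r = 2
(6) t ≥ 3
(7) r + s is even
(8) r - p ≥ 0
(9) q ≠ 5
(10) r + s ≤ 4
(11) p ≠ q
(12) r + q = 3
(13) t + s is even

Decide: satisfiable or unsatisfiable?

Unsatisfiable

From constraints 1 and 6: r ≥ t ≥ 3. From constraint 3: s ≥ 3. Hence r + s ≥ 6. But constraint 10 requires r + s ≤ 4, and 4 < 6. Contradiction.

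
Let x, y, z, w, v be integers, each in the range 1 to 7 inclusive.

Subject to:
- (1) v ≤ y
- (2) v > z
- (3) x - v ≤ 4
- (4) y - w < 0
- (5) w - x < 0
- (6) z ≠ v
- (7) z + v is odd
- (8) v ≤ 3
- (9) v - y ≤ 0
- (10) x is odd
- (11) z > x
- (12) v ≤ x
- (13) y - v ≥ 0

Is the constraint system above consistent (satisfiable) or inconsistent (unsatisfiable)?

Constraints 2, 4, 5, 9, and 11 give w < x, x < z, z < v, v ≤ y, y < w. Chaining: w < x < z < v ≤ y < w, which forces w < w — impossible.

Unsatisfiable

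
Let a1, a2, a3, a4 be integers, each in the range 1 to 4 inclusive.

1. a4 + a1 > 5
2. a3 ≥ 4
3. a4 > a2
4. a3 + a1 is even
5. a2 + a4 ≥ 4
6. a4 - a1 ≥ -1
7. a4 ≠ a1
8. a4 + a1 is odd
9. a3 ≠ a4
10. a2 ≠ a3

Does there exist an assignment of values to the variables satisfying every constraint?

Satisfiable

One satisfying assignment is a1 = 4, a2 = 1, a3 = 4, a4 = 3.
For the less obvious constraints — constraint 1: a4 + a1 = 7; constraint 5: a2 + a4 = 4; constraint 6: a4 - a1 = -1 — and the others hold by inspection.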